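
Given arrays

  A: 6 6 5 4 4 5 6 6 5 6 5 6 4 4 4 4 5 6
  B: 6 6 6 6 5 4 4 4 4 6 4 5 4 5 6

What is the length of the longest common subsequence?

Taking 6 [1,3]; then 6 [2,4]; then 5 [3,5]; then 4 [4,6]; then 4 [5,7]; then 4 [13,8]; then 4 [14,9]; then 4 [15,11]; then 4 [16,13]; then 5 [17,14]; then 6 [18,15] gives a common subsequence of length 11. dp[18][15] = 11 confirms this is the maximum.

11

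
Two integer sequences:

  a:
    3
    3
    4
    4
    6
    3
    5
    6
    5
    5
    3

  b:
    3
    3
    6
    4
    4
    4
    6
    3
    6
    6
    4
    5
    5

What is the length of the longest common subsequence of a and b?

Let dp[i][j] be the LCS length of the first i values of a and the first j values of b. dp[i][j] = dp[i-1][j-1]+1 when the i-th and j-th values match, else max(dp[i-1][j], dp[i][j-1]).
    ·  3  3  6  4  4  4  6  3  6  6  4  5  5
 ·  0  0  0  0  0  0  0  0  0  0  0  0  0  0
 3  0  1  1  1  1  1  1  1  1  1  1  1  1  1
 3  0  1  2  2  2  2  2  2  2  2  2  2  2  2
 4  0  1  2  2  3  3  3  3  3  3  3  3  3  3
 4  0  1  2  2  3  4  4  4  4  4  4  4  4  4
 6  0  1  2  3  3  4  4  5  5  5  5  5  5  5
 3  0  1  2  3  3  4  4  5  6  6  6  6  6  6
 5  0  1  2  3  3  4  4  5  6  6  6  6  7  7
 6  0  1  2  3  3  4  4  5  6  7  7  7  7  7
 5  0  1  2  3  3  4  4  5  6  7  7  7  8  8
 5  0  1  2  3  3  4  4  5  6  7  7  7  8  9
 3  0  1  2  3  3  4  4  5  6  7  7  7  8  9
dp[11][13] = 9. One LCS (by backtracking along matches): 3, 3, 4, 4, 6, 3, 6, 5, 5.

9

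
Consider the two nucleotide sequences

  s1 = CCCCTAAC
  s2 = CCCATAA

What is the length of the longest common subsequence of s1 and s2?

6

Match C [1,1], then C [2,2], then C [3,3], then T [5,5], then A [6,6], then A [7,7] — 6 bases in the same relative order in both. The LCS DP gives dp[8][7] = 6, so this is optimal.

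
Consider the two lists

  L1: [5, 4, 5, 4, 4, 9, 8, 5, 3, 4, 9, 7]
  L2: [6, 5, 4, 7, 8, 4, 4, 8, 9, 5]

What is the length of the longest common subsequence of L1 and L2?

6

Let dp[i][j] be the LCS length of the first i values of L1 and the first j values of L2. dp[i][j] = dp[i-1][j-1]+1 when the i-th and j-th values match, else max(dp[i-1][j], dp[i][j-1]).
    ·  6  5  4  7  8  4  4  8  9  5
 ·  0  0  0  0  0  0  0  0  0  0  0
 5  0  0  1  1  1  1  1  1  1  1  1
 4  0  0  1  2  2  2  2  2  2  2  2
 5  0  0  1  2  2  2  2  2  2  2  3
 4  0  0  1  2  2  2  3  3  3  3  3
 4  0  0  1  2  2  2  3  4  4  4  4
 9  0  0  1  2  2  2  3  4  4  5  5
 8  0  0  1  2  2  3  3  4  5  5  5
 5  0  0  1  2  2  3  3  4  5  5  6
 3  0  0  1  2  2  3  3  4  5  5  6
 4  0  0  1  2  2  3  4  4  5  5  6
 9  0  0  1  2  2  3  4  4  5  6  6
 7  0  0  1  2  3  3  4  4  5  6  6
dp[12][10] = 6. One LCS (by backtracking along matches): 5, 4, 4, 4, 9, 5.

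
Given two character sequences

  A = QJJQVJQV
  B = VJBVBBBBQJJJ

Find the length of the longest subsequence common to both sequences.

Let dp[i][j] be the LCS length of the first i characters of A and the first j characters of B. dp[i][j] = dp[i-1][j-1]+1 when the i-th and j-th characters match, else max(dp[i-1][j], dp[i][j-1]).
    ·  V  J  B  V  B  B  B  B  Q  J  J  J
 ·  0  0  0  0  0  0  0  0  0  0  0  0  0
 Q  0  0  0  0  0  0  0  0  0  1  1  1  1
 J  0  0  1  1  1  1  1  1  1  1  2  2  2
 J  0  0  1  1  1  1  1  1  1  1  2  3  3
 Q  0  0  1  1  1  1  1  1  1  2  2  3  3
 V  0  1  1  1  2  2  2  2  2  2  2  3  3
 J  0  1  2  2  2  2  2  2  2  2  3  3  4
 Q  0  1  2  2  2  2  2  2  2  3  3  3  4
 V  0  1  2  2  3  3  3  3  3  3  3  3  4
dp[8][12] = 4. One LCS (by backtracking along matches): QJJJ.

4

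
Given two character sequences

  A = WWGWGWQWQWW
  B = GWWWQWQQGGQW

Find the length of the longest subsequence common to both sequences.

Let dp[i][j] be the LCS length of the first i characters of A and the first j characters of B. dp[i][j] = dp[i-1][j-1]+1 when the i-th and j-th characters match, else max(dp[i-1][j], dp[i][j-1]).
    ·  G  W  W  W  Q  W  Q  Q  G  G  Q  W
 ·  0  0  0  0  0  0  0  0  0  0  0  0  0
 W  0  0  1  1  1  1  1  1  1  1  1  1  1
 W  0  0  1  2  2  2  2  2  2  2  2  2  2
 G  0  1  1  2  2  2  2  2  2  3  3  3  3
 W  0  1  2  2  3  3  3  3  3  3  3  3  4
 G  0  1  2  2  3  3  3  3  3  4  4  4  4
 W  0  1  2  3  3  3  4  4  4  4  4  4  5
 Q  0  1  2  3  3  4  4  5  5  5  5  5  5
 W  0  1  2  3  4  4  5  5  5  5  5  5  6
 Q  0  1  2  3  4  5  5  6  6  6  6  6  6
 W  0  1  2  3  4  5  6  6  6  6  6  6  7
 W  0  1  2  3  4  5  6  6  6  6  6  6  7
dp[11][12] = 7. One LCS (by backtracking along matches): WWWWQQW.

7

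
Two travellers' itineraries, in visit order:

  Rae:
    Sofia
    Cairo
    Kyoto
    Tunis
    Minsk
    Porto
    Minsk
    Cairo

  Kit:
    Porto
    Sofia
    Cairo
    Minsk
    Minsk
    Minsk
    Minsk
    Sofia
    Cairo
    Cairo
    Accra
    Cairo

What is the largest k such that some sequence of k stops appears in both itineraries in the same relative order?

Match Sofia (Rae #1, Kit #2), then Cairo (Rae #2, Kit #3), then Minsk (Rae #5, Kit #6), then Minsk (Rae #7, Kit #7), then Cairo (Rae #8, Kit #12) — 5 stops in the same relative order in both. The LCS DP gives dp[8][12] = 5, so this is optimal.

5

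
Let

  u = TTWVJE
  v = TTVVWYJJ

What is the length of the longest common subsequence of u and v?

Let dp[i][j] be the LCS length of the first i characters of u and the first j characters of v. dp[i][j] = dp[i-1][j-1]+1 when the i-th and j-th characters match, else max(dp[i-1][j], dp[i][j-1]).
    ·  T  T  V  V  W  Y  J  J
 ·  0  0  0  0  0  0  0  0  0
 T  0  1  1  1  1  1  1  1  1
 T  0  1  2  2  2  2  2  2  2
 W  0  1  2  2  2  3  3  3  3
 V  0  1  2  3  3  3  3  3  3
 J  0  1  2  3  3  3  3  4  4
 E  0  1  2  3  3  3  3  4  4
dp[6][8] = 4. One LCS (by backtracking along matches): TTWJ.

4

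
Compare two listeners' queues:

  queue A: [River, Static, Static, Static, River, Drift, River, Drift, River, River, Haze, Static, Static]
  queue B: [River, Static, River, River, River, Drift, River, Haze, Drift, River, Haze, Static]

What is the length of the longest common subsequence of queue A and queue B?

9

Pick River (queue A #1, queue B #1); then Static (queue A #2, queue B #2); then River (queue A #5, queue B #5); then Drift (queue A #6, queue B #6); then River (queue A #7, queue B #7); then Drift (queue A #8, queue B #9); then River (queue A #10, queue B #10); then Haze (queue A #11, queue B #11); then Static (queue A #13, queue B #12); all 9 songs appear in both, in order. The LCS DP gives dp[13][12] = 9, so this is optimal.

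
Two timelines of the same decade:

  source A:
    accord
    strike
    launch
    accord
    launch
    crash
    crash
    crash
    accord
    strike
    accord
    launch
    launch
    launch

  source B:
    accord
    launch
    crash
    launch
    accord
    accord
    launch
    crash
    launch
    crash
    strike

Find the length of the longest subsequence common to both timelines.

7

Pick accord [1,1], launch [3,4], accord [4,6], launch [5,7], crash [6,8], crash [8,10], strike [10,11]; all 7 events appear in both, in order. The LCS DP gives dp[14][11] = 7, so this is optimal.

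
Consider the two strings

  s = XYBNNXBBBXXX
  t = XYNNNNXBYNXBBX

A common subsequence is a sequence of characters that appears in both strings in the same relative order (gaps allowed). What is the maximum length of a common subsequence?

9

One common subsequence of length 9: X at s[1]=t[1], then Y at s[2]=t[2], then N at s[4]=t[5], then N at s[5]=t[6], then X at s[6]=t[7], then B at s[7]=t[8], then B at s[8]=t[12], then B at s[9]=t[13], then X at s[12]=t[14]. Since dp[12][14] = 9, nothing longer is possible.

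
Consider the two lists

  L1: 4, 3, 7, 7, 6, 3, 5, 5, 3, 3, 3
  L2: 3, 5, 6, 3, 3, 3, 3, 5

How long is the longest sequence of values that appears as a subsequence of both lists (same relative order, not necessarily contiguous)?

6

Pick 3 [2,1], 6 [5,3], 3 [6,4], 3 [9,5], 3 [10,6], 3 [11,7]; all 6 values appear in both, in order, and the DP table's final entry dp[11][8] is also 6, so no common subsequence is longer.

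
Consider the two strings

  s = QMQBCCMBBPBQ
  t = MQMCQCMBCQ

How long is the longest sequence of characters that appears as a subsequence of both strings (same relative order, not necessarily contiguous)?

7

Match Q at s[1]=t[2], then M at s[2]=t[3], then Q at s[3]=t[5], then C at s[6]=t[6], then M at s[7]=t[7], then B at s[8]=t[8], then Q at s[12]=t[10] — 7 characters in the same relative order in both. Since dp[12][10] = 7, nothing longer is possible.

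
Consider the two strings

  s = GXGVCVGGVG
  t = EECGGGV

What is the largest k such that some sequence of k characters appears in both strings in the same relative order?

Match G at s[3]=t[4] → G at s[7]=t[5] → G at s[8]=t[6] → V at s[9]=t[7] — 4 characters in the same relative order in both. dp[10][7] = 4 confirms this is the maximum.

4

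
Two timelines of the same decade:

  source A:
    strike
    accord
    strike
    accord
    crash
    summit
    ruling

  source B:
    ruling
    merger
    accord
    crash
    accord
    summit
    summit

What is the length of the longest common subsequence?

Match accord (source A #2, source B #3), accord (source A #4, source B #5), summit (source A #6, source B #7) — 3 events in the same relative order in both. Since dp[7][7] = 3, nothing longer is possible.

3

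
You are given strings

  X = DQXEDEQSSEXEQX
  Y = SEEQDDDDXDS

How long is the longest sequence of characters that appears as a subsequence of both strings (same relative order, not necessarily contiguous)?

5

Taking S [9,1], E [10,2], E [12,3], Q [13,4], X [14,9] gives a common subsequence of length 5. The LCS DP gives dp[14][11] = 5, so this is optimal.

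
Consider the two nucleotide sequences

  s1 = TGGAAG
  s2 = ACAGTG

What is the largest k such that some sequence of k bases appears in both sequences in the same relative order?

One common subsequence of length 3: A (s1 #4, s2 #1) → A (s1 #5, s2 #3) → G (s1 #6, s2 #6). dp[6][6] = 3 confirms this is the maximum.

3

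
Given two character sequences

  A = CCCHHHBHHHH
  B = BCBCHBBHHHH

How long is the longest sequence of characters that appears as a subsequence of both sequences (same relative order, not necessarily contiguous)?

8

Match C [1,2]; then C [3,4]; then H [4,5]; then B [7,7]; then H [8,8]; then H [9,9]; then H [10,10]; then H [11,11] — 8 characters in the same relative order in both. The LCS DP gives dp[11][11] = 8, so this is optimal.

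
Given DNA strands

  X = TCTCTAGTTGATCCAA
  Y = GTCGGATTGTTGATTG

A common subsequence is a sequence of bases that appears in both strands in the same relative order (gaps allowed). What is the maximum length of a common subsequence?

One common subsequence of length 10: T at X[1]=Y[2], C at X[2]=Y[3], T at X[3]=Y[7], T at X[5]=Y[8], G at X[7]=Y[9], T at X[8]=Y[10], T at X[9]=Y[11], G at X[10]=Y[12], A at X[11]=Y[13], T at X[12]=Y[15]. The LCS DP gives dp[16][16] = 10, so this is optimal.

10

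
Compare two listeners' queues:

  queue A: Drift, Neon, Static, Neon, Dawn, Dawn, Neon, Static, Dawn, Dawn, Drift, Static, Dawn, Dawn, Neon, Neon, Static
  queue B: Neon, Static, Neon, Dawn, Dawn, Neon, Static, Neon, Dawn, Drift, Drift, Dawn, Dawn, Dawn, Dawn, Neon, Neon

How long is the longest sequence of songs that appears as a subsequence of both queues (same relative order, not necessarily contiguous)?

13

Pick Neon (queue A #2, queue B #1) → Static (queue A #3, queue B #2) → Neon (queue A #4, queue B #3) → Dawn (queue A #5, queue B #4) → Dawn (queue A #6, queue B #5) → Neon (queue A #7, queue B #6) → Static (queue A #8, queue B #7) → Dawn (queue A #9, queue B #12) → Dawn (queue A #10, queue B #13) → Dawn (queue A #13, queue B #14) → Dawn (queue A #14, queue B #15) → Neon (queue A #15, queue B #16) → Neon (queue A #16, queue B #17); all 13 songs appear in both, in order. Since dp[17][17] = 13, nothing longer is possible.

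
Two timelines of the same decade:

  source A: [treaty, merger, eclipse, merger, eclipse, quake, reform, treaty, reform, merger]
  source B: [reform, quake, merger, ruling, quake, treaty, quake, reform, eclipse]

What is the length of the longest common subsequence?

Taking merger [2,3], quake [6,5], treaty [8,6], reform [9,8] gives a common subsequence of length 4. Since dp[10][9] = 4, nothing longer is possible.

4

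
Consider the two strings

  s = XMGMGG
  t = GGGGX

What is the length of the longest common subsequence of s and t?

3

Let dp[i][j] be the LCS length of the first i characters of s and the first j characters of t. dp[i][j] = dp[i-1][j-1]+1 when the i-th and j-th characters match, else max(dp[i-1][j], dp[i][j-1]).
    ·  G  G  G  G  X
 ·  0  0  0  0  0  0
 X  0  0  0  0  0  1
 M  0  0  0  0  0  1
 G  0  1  1  1  1  1
 M  0  1  1  1  1  1
 G  0  1  2  2  2  2
 G  0  1  2  3  3  3
dp[6][5] = 3. One LCS (by backtracking along matches): GGG.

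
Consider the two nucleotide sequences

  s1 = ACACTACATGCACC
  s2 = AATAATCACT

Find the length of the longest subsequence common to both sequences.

Match A at s1[1]=s2[1]; then A at s1[3]=s2[2]; then T at s1[5]=s2[3]; then A at s1[6]=s2[4]; then A at s1[8]=s2[5]; then T at s1[9]=s2[6]; then C at s1[11]=s2[7]; then A at s1[12]=s2[8]; then C at s1[13]=s2[9] — 9 bases in the same relative order in both. The LCS DP gives dp[14][10] = 9, so this is optimal.

9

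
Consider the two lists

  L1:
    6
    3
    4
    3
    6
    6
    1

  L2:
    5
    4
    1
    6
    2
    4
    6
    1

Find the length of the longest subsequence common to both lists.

One common subsequence of length 4: 6 (L1 #1, L2 #4) → 4 (L1 #3, L2 #6) → 6 (L1 #6, L2 #7) → 1 (L1 #7, L2 #8), and the DP table's final entry dp[7][8] is also 4, so no common subsequence is longer.

4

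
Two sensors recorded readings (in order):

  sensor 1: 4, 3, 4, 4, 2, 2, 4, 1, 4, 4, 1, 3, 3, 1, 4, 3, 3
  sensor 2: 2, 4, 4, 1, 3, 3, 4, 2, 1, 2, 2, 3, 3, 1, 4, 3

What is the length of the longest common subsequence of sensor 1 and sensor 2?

10

Pick 4 (sensor 1 #1, sensor 2 #3); then 3 (sensor 1 #2, sensor 2 #6); then 4 (sensor 1 #3, sensor 2 #7); then 2 (sensor 1 #5, sensor 2 #10); then 2 (sensor 1 #6, sensor 2 #11); then 3 (sensor 1 #12, sensor 2 #12); then 3 (sensor 1 #13, sensor 2 #13); then 1 (sensor 1 #14, sensor 2 #14); then 4 (sensor 1 #15, sensor 2 #15); then 3 (sensor 1 #17, sensor 2 #16); all 10 values appear in both, in order. Since dp[17][16] = 10, nothing longer is possible.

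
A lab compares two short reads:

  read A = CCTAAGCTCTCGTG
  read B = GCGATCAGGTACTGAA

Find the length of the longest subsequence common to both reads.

Match C at read A[1]=read B[2], then C at read A[2]=read B[6], then A at read A[4]=read B[7], then G at read A[6]=read B[9], then T at read A[8]=read B[10], then C at read A[9]=read B[12], then T at read A[10]=read B[13], then G at read A[12]=read B[14] — 8 bases in the same relative order in both. Since dp[14][16] = 8, nothing longer is possible.

8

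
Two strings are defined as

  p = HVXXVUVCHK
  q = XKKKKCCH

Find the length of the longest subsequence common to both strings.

Match X at p[3]=q[1]; then C at p[8]=q[7]; then H at p[9]=q[8] — 3 characters in the same relative order in both. The LCS DP gives dp[10][8] = 3, so this is optimal.

3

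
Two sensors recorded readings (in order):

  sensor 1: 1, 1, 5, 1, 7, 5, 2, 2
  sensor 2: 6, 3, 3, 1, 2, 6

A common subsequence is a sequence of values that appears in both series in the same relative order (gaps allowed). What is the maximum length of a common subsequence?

One common subsequence of length 2: 1 [4,4], 2 [7,5]. Since dp[8][6] = 2, nothing longer is possible.

2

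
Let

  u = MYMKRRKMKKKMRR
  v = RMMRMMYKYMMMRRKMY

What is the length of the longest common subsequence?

Pick M (u #1, v #2), then M (u #3, v #3), then R (u #5, v #4), then K (u #7, v #8), then M (u #8, v #11), then M (u #12, v #12), then R (u #13, v #13), then R (u #14, v #14); all 8 characters appear in both, in order, and the DP table's final entry dp[14][17] is also 8, so no common subsequence is longer.

8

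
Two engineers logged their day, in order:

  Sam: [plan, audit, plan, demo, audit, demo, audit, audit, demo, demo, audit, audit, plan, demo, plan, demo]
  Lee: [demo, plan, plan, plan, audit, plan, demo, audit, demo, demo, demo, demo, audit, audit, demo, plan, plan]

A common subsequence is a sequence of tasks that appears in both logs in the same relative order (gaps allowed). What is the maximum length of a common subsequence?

12

Taking plan [1,4]; then audit [2,5]; then plan [3,6]; then demo [4,7]; then audit [5,8]; then demo [6,10]; then demo [9,11]; then demo [10,12]; then audit [11,13]; then audit [12,14]; then plan [13,16]; then plan [15,17] gives a common subsequence of length 12. The LCS DP gives dp[16][17] = 12, so this is optimal.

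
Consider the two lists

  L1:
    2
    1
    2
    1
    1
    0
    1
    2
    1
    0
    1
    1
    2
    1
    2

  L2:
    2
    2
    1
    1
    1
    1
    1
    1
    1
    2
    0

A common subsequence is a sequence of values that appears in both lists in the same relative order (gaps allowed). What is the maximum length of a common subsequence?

Pick 2 (L1 #1, L2 #1); then 2 (L1 #3, L2 #2); then 1 (L1 #4, L2 #3); then 1 (L1 #5, L2 #4); then 1 (L1 #7, L2 #5); then 1 (L1 #9, L2 #6); then 1 (L1 #11, L2 #7); then 1 (L1 #12, L2 #8); then 1 (L1 #14, L2 #9); then 2 (L1 #15, L2 #10); all 10 values appear in both, in order. dp[15][11] = 10 confirms this is the maximum.

10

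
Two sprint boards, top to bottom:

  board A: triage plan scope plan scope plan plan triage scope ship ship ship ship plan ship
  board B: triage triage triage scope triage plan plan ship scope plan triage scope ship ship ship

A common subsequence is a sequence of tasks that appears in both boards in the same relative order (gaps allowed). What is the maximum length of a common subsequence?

Match triage [1,5]; then plan [2,6]; then plan [4,7]; then scope [5,9]; then plan [7,10]; then triage [8,11]; then scope [9,12]; then ship [12,13]; then ship [13,14]; then ship [15,15] — 10 tasks in the same relative order in both, and the DP table's final entry dp[15][15] is also 10, so no common subsequence is longer.

10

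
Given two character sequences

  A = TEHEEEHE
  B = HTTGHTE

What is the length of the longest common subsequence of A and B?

Pick T at A[1]=B[3], H at A[3]=B[5], E at A[8]=B[7]; all 3 characters appear in both, in order, and the DP table's final entry dp[8][7] is also 3, so no common subsequence is longer.

3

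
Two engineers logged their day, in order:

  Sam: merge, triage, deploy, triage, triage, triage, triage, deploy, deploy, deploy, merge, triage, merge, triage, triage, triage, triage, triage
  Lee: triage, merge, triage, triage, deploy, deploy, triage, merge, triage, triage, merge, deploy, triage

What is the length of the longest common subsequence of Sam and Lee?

10

Pick merge at Sam[1]=Lee[2], triage at Sam[6]=Lee[3], triage at Sam[7]=Lee[4], deploy at Sam[9]=Lee[5], deploy at Sam[10]=Lee[6], triage at Sam[12]=Lee[7], merge at Sam[13]=Lee[8], triage at Sam[14]=Lee[9], triage at Sam[15]=Lee[10], triage at Sam[18]=Lee[13]; all 10 tasks appear in both, in order. The LCS DP gives dp[18][13] = 10, so this is optimal.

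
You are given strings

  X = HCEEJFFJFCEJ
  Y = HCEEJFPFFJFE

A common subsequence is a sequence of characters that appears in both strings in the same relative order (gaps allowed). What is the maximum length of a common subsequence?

Taking H (X #1, Y #1), then C (X #2, Y #2), then E (X #3, Y #3), then E (X #4, Y #4), then J (X #5, Y #5), then F (X #6, Y #8), then F (X #7, Y #9), then J (X #8, Y #10), then F (X #9, Y #11), then E (X #11, Y #12) gives a common subsequence of length 10, and the DP table's final entry dp[12][12] is also 10, so no common subsequence is longer.

10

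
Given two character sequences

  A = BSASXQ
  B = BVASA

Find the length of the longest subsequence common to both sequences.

Let dp[i][j] be the LCS length of the first i characters of A and the first j characters of B. dp[i][j] = dp[i-1][j-1]+1 when the i-th and j-th characters match, else max(dp[i-1][j], dp[i][j-1]).
    ·  B  V  A  S  A
 ·  0  0  0  0  0  0
 B  0  1  1  1  1  1
 S  0  1  1  1  2  2
 A  0  1  1  2  2  3
 S  0  1  1  2  3  3
 X  0  1  1  2  3  3
 Q  0  1  1  2  3  3
dp[6][5] = 3. One LCS (by backtracking along matches): BSA.

3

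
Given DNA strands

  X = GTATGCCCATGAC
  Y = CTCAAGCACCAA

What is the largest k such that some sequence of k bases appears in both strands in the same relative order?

8

Taking T [2,2], then A [3,5], then G [5,6], then C [6,7], then C [7,9], then C [8,10], then A [9,11], then A [12,12] gives a common subsequence of length 8, and the DP table's final entry dp[13][12] is also 8, so no common subsequence is longer.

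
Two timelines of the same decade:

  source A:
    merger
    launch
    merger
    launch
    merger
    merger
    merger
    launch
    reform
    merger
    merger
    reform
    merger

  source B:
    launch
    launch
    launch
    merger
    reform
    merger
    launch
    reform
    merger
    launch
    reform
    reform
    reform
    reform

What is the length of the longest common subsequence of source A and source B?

Pick launch [2,2], launch [4,3], merger [5,4], merger [6,6], merger [7,9], launch [8,10], reform [9,13], reform [12,14]; all 8 events appear in both, in order, and the DP table's final entry dp[13][14] is also 8, so no common subsequence is longer.

8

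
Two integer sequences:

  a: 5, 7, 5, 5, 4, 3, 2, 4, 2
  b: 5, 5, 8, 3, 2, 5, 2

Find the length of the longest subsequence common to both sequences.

One common subsequence of length 5: 5 [1,1] → 5 [3,2] → 3 [6,4] → 2 [7,5] → 2 [9,7]. The LCS DP gives dp[9][7] = 5, so this is optimal.

5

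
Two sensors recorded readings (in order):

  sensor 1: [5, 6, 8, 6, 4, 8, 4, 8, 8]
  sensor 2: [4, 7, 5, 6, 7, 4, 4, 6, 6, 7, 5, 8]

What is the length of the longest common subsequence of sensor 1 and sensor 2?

Let dp[i][j] be the LCS length of the first i values of sensor 1 and the first j values of sensor 2. dp[i][j] = dp[i-1][j-1]+1 when the i-th and j-th values match, else max(dp[i-1][j], dp[i][j-1]).
    ·  4  7  5  6  7  4  4  6  6  7  5  8
 ·  0  0  0  0  0  0  0  0  0  0  0  0  0
 5  0  0  0  1  1  1  1  1  1  1  1  1  1
 6  0  0  0  1  2  2  2  2  2  2  2  2  2
 8  0  0  0  1  2  2  2  2  2  2  2  2  3
 6  0  0  0  1  2  2  2  2  3  3  3  3  3
 4  0  1  1  1  2  2  3  3  3  3  3  3  3
 8  0  1  1  1  2  2  3  3  3  3  3  3  4
 4  0  1  1  1  2  2  3  4  4  4  4  4  4
 8  0  1  1  1  2  2  3  4  4  4  4  4  5
 8  0  1  1  1  2  2  3  4  4  4  4  4  5
dp[9][12] = 5. One LCS (by backtracking along matches): 5, 6, 4, 4, 8.

5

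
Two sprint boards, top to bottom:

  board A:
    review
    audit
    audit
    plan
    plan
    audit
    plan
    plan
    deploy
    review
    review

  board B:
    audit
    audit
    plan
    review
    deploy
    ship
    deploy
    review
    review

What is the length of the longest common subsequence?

Match audit (board A #2, board B #1) → audit (board A #3, board B #2) → plan (board A #4, board B #3) → deploy (board A #9, board B #7) → review (board A #10, board B #8) → review (board A #11, board B #9) — 6 tasks in the same relative order in both. dp[11][9] = 6 confirms this is the maximum.

6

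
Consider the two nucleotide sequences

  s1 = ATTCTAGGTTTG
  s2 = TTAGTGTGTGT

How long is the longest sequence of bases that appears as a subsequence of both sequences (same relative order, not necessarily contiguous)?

One common subsequence of length 8: T (s1 #3, s2 #1), then T (s1 #5, s2 #2), then A (s1 #6, s2 #3), then G (s1 #7, s2 #4), then G (s1 #8, s2 #6), then T (s1 #9, s2 #7), then T (s1 #10, s2 #9), then T (s1 #11, s2 #11), and the DP table's final entry dp[12][11] is also 8, so no common subsequence is longer.

8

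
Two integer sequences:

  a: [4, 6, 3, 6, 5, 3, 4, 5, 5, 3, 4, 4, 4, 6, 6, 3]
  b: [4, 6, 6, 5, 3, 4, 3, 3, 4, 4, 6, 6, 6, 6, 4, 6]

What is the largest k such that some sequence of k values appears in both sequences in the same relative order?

One common subsequence of length 11: 4 [1,1], then 6 [2,2], then 6 [4,3], then 5 [5,4], then 3 [6,5], then 4 [7,6], then 3 [10,8], then 4 [11,9], then 4 [12,10], then 4 [13,15], then 6 [15,16]. dp[16][16] = 11 confirms this is the maximum.

11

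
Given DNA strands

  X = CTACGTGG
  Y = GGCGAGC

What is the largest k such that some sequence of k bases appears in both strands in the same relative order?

3

Pick C at X[1]=Y[3] → A at X[3]=Y[5] → C at X[4]=Y[7]; all 3 bases appear in both, in order. dp[8][7] = 3 confirms this is the maximum.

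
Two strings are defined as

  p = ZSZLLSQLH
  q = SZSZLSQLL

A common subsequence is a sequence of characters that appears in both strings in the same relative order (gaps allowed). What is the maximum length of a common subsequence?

7

Taking Z [1,2]; then S [2,3]; then Z [3,4]; then L [5,5]; then S [6,6]; then Q [7,7]; then L [8,9] gives a common subsequence of length 7. dp[9][9] = 7 confirms this is the maximum.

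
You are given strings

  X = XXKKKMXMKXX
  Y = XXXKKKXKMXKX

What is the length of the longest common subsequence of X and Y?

9

Pick X at X[1]=Y[2], X at X[2]=Y[3], K at X[3]=Y[5], K at X[4]=Y[6], K at X[5]=Y[8], M at X[6]=Y[9], X at X[7]=Y[10], K at X[9]=Y[11], X at X[11]=Y[12]; all 9 characters appear in both, in order. dp[11][12] = 9 confirms this is the maximum.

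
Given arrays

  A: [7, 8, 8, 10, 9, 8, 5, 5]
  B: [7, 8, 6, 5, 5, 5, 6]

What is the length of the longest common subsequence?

Taking 7 at A[1]=B[1] → 8 at A[2]=B[2] → 5 at A[7]=B[5] → 5 at A[8]=B[6] gives a common subsequence of length 4. The LCS DP gives dp[8][7] = 4, so this is optimal.

4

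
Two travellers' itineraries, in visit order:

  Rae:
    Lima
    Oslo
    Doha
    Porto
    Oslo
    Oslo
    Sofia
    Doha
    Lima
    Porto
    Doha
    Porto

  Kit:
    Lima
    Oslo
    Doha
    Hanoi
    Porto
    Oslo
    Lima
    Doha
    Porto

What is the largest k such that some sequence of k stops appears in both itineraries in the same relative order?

One common subsequence of length 8: Lima [1,1], then Oslo [2,2], then Doha [3,3], then Porto [4,5], then Oslo [6,6], then Lima [9,7], then Doha [11,8], then Porto [12,9]. The LCS DP gives dp[12][9] = 8, so this is optimal.

8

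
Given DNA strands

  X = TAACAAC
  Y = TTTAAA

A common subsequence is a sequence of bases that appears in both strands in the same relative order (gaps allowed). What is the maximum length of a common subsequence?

4

Let dp[i][j] be the LCS length of the first i bases of X and the first j bases of Y. dp[i][j] = dp[i-1][j-1]+1 when the i-th and j-th bases match, else max(dp[i-1][j], dp[i][j-1]).
    ·  T  T  T  A  A  A
 ·  0  0  0  0  0  0  0
 T  0  1  1  1  1  1  1
 A  0  1  1  1  2  2  2
 A  0  1  1  1  2  3  3
 C  0  1  1  1  2  3  3
 A  0  1  1  1  2  3  4
 A  0  1  1  1  2  3  4
 C  0  1  1  1  2  3  4
dp[7][6] = 4. One LCS (by backtracking along matches): TAAA.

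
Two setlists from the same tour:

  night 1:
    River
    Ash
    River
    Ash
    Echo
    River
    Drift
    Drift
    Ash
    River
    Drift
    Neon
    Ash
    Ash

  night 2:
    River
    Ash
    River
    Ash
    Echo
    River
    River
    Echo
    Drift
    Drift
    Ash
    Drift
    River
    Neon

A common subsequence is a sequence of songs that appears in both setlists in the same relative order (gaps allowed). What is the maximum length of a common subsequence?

Match River [1,1], Ash [2,2], River [3,3], Ash [4,4], Echo [5,5], River [6,7], Drift [7,9], Drift [8,10], Ash [9,11], River [10,13], Neon [12,14] — 11 songs in the same relative order in both. dp[14][14] = 11 confirms this is the maximum.

11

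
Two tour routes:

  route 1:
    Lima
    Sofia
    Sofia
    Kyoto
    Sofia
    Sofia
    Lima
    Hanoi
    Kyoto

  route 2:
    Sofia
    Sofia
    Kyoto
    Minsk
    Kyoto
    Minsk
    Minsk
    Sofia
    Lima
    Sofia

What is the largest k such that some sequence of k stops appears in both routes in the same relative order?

5

Match Sofia [2,1], Sofia [3,2], Kyoto [4,5], Sofia [5,8], Sofia [6,10] — 5 stops in the same relative order in both, and the DP table's final entry dp[9][10] is also 5, so no common subsequence is longer.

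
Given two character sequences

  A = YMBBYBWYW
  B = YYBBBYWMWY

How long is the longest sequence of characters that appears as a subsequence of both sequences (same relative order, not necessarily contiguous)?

6

Pick Y at A[1]=B[2]; then B at A[3]=B[4]; then B at A[4]=B[5]; then Y at A[5]=B[6]; then W at A[7]=B[9]; then Y at A[8]=B[10]; all 6 characters appear in both, in order, and the DP table's final entry dp[9][10] is also 6, so no common subsequence is longer.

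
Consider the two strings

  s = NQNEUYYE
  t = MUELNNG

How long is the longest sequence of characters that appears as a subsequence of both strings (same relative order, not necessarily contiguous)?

2

Let dp[i][j] be the LCS length of the first i characters of s and the first j characters of t. dp[i][j] = dp[i-1][j-1]+1 when the i-th and j-th characters match, else max(dp[i-1][j], dp[i][j-1]).
    ·  M  U  E  L  N  N  G
 ·  0  0  0  0  0  0  0  0
 N  0  0  0  0  0  1  1  1
 Q  0  0  0  0  0  1  1  1
 N  0  0  0  0  0  1  2  2
 E  0  0  0  1  1  1  2  2
 U  0  0  1  1  1  1  2  2
 Y  0  0  1  1  1  1  2  2
 Y  0  0  1  1  1  1  2  2
 E  0  0  1  2  2  2  2  2
dp[8][7] = 2. One LCS (by backtracking along matches): NN.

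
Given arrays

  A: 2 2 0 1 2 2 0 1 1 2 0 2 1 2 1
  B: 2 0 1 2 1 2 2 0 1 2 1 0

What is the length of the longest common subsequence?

Pick 2 [2,1] → 0 [3,2] → 1 [4,3] → 2 [5,4] → 2 [6,6] → 2 [10,7] → 0 [11,8] → 1 [13,9] → 2 [14,10] → 1 [15,11]; all 10 values appear in both, in order, and the DP table's final entry dp[15][12] is also 10, so no common subsequence is longer.

10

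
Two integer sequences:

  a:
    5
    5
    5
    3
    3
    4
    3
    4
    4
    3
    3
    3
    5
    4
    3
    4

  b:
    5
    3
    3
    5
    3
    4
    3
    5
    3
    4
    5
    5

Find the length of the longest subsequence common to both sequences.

Pick 5 [3,1]; then 3 [4,2]; then 3 [5,3]; then 3 [7,5]; then 4 [9,6]; then 3 [12,7]; then 5 [13,8]; then 3 [15,9]; then 4 [16,10]; all 9 values appear in both, in order. dp[16][12] = 9 confirms this is the maximum.

9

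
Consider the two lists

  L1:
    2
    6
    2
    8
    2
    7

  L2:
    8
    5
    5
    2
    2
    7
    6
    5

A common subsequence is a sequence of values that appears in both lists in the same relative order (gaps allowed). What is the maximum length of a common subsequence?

Let dp[i][j] be the LCS length of the first i values of L1 and the first j values of L2. dp[i][j] = dp[i-1][j-1]+1 when the i-th and j-th values match, else max(dp[i-1][j], dp[i][j-1]).
    ·  8  5  5  2  2  7  6  5
 ·  0  0  0  0  0  0  0  0  0
 2  0  0  0  0  1  1  1  1  1
 6  0  0  0  0  1  1  1  2  2
 2  0  0  0  0  1  2  2  2  2
 8  0  1  1  1  1  2  2  2  2
 2  0  1  1  1  2  2  2  2  2
 7  0  1  1  1  2  2  3  3  3
dp[6][8] = 3. One LCS (by backtracking along matches): 2, 2, 7.

3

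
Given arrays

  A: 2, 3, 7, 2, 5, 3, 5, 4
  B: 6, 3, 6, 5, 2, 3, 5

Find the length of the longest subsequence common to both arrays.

Pick 3 (A #2, B #2); then 2 (A #4, B #5); then 3 (A #6, B #6); then 5 (A #7, B #7); all 4 values appear in both, in order. The LCS DP gives dp[8][7] = 4, so this is optimal.

4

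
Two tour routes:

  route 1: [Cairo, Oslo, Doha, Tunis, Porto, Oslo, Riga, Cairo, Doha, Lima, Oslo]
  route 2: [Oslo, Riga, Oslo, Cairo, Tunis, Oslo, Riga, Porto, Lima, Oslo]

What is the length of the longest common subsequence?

Pick Cairo (route 1 #1, route 2 #4) → Tunis (route 1 #4, route 2 #5) → Oslo (route 1 #6, route 2 #6) → Riga (route 1 #7, route 2 #7) → Lima (route 1 #10, route 2 #9) → Oslo (route 1 #11, route 2 #10); all 6 stops appear in both, in order. dp[11][10] = 6 confirms this is the maximum.

6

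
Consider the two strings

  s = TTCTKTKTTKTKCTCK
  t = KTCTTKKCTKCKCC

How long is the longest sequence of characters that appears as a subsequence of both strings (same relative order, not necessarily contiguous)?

10

Taking T (s #1, t #2), T (s #2, t #4), T (s #4, t #5), K (s #5, t #6), K (s #7, t #7), T (s #9, t #9), K (s #10, t #10), K (s #12, t #12), C (s #13, t #13), C (s #15, t #14) gives a common subsequence of length 10, and the DP table's final entry dp[16][14] is also 10, so no common subsequence is longer.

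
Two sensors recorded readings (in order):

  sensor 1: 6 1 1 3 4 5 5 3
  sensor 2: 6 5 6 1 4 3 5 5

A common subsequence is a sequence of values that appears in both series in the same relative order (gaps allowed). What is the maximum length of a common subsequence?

5

One common subsequence of length 5: 6 [1,3] → 1 [2,4] → 3 [4,6] → 5 [6,7] → 5 [7,8], and the DP table's final entry dp[8][8] is also 5, so no common subsequence is longer.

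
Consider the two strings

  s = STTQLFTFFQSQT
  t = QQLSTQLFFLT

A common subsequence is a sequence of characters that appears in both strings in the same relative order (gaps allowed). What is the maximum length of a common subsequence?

7

Taking S (s #1, t #4), then T (s #3, t #5), then Q (s #4, t #6), then L (s #5, t #7), then F (s #6, t #8), then F (s #8, t #9), then T (s #13, t #11) gives a common subsequence of length 7, and the DP table's final entry dp[13][11] is also 7, so no common subsequence is longer.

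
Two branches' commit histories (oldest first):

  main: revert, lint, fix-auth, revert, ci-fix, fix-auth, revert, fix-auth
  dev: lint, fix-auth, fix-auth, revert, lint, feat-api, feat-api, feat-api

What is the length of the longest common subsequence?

One common subsequence of length 4: lint [2,1] → fix-auth [3,2] → fix-auth [6,3] → revert [7,4], and the DP table's final entry dp[8][8] is also 4, so no common subsequence is longer.

4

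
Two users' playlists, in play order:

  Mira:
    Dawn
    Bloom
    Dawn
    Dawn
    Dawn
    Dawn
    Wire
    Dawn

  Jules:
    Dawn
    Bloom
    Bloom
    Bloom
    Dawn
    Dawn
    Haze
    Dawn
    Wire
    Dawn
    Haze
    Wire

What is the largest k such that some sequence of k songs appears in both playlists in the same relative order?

Taking Dawn [1,1], Bloom [2,4], Dawn [3,5], Dawn [4,6], Dawn [5,8], Dawn [6,10], Wire [7,12] gives a common subsequence of length 7. dp[8][12] = 7 confirms this is the maximum.

7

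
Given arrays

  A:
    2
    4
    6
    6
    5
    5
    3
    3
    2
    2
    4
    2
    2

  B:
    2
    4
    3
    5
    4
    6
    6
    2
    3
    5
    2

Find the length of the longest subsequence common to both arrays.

6

Let dp[i][j] be the LCS length of the first i values of A and the first j values of B. dp[i][j] = dp[i-1][j-1]+1 when the i-th and j-th values match, else max(dp[i-1][j], dp[i][j-1]).
    ·  2  4  3  5  4  6  6  2  3  5  2
 ·  0  0  0  0  0  0  0  0  0  0  0  0
 2  0  1  1  1  1  1  1  1  1  1  1  1
 4  0  1  2  2  2  2  2  2  2  2  2  2
 6  0  1  2  2  2  2  3  3  3  3  3  3
 6  0  1  2  2  2  2  3  4  4  4  4  4
 5  0  1  2  2  3  3  3  4  4  4  5  5
 5  0  1  2  2  3  3  3  4  4  4  5  5
 3  0  1  2  3  3  3  3  4  4  5  5  5
 3  0  1  2  3  3  3  3  4  4  5  5  5
 2  0  1  2  3  3  3  3  4  5  5  5  6
 2  0  1  2  3  3  3  3  4  5  5  5  6
 4  0  1  2  3  3  4  4  4  5  5  5  6
 2  0  1  2  3  3  4  4  4  5  5  5  6
 2  0  1  2  3  3  4  4  4  5  5  5  6
dp[13][11] = 6. One LCS (by backtracking along matches): 2, 4, 6, 6, 5, 2.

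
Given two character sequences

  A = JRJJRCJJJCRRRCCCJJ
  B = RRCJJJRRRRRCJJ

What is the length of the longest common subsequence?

One common subsequence of length 12: R (A #2, B #1) → R (A #5, B #2) → C (A #6, B #3) → J (A #7, B #4) → J (A #8, B #5) → J (A #9, B #6) → R (A #11, B #9) → R (A #12, B #10) → R (A #13, B #11) → C (A #16, B #12) → J (A #17, B #13) → J (A #18, B #14), and the DP table's final entry dp[18][14] is also 12, so no common subsequence is longer.

12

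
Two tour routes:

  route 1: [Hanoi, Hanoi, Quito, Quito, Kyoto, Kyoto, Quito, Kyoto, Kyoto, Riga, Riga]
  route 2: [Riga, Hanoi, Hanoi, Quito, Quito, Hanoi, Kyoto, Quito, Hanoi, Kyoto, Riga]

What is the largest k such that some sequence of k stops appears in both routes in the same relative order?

Pick Hanoi (route 1 #1, route 2 #2), then Hanoi (route 1 #2, route 2 #3), then Quito (route 1 #3, route 2 #4), then Quito (route 1 #4, route 2 #5), then Kyoto (route 1 #6, route 2 #7), then Quito (route 1 #7, route 2 #8), then Kyoto (route 1 #9, route 2 #10), then Riga (route 1 #11, route 2 #11); all 8 stops appear in both, in order. The LCS DP gives dp[11][11] = 8, so this is optimal.

8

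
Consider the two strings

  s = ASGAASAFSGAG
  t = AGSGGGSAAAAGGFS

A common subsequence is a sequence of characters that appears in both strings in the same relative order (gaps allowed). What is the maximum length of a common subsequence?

One common subsequence of length 8: A [1,1] → S [2,3] → G [3,6] → A [4,9] → A [5,10] → A [7,11] → F [8,14] → S [9,15], and the DP table's final entry dp[12][15] is also 8, so no common subsequence is longer.

8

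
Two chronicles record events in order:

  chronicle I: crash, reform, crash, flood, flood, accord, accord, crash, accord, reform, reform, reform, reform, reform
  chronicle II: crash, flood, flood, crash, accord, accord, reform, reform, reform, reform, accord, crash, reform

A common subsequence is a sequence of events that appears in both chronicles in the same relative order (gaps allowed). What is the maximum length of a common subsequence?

10

Pick crash [3,1] → flood [4,2] → flood [5,3] → accord [7,5] → accord [9,6] → reform [10,7] → reform [11,8] → reform [12,9] → reform [13,10] → reform [14,13]; all 10 events appear in both, in order. The LCS DP gives dp[14][13] = 10, so this is optimal.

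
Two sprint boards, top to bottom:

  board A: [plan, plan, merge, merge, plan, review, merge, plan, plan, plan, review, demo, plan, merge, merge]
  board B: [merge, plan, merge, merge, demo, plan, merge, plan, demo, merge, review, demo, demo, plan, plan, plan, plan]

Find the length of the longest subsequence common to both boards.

Taking plan (board A #1, board B #2); then plan (board A #2, board B #6); then merge (board A #3, board B #7); then merge (board A #4, board B #10); then review (board A #6, board B #11); then plan (board A #8, board B #14); then plan (board A #9, board B #15); then plan (board A #10, board B #16); then plan (board A #13, board B #17) gives a common subsequence of length 9. Since dp[15][17] = 9, nothing longer is possible.

9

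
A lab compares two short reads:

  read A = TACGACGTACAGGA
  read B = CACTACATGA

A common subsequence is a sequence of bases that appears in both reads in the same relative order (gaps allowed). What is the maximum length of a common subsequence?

Let dp[i][j] be the LCS length of the first i bases of read A and the first j bases of read B. dp[i][j] = dp[i-1][j-1]+1 when the i-th and j-th bases match, else max(dp[i-1][j], dp[i][j-1]).
    ·  C  A  C  T  A  C  A  T  G  A
 ·  0  0  0  0  0  0  0  0  0  0  0
 T  0  0  0  0  1  1  1  1  1  1  1
 A  0  0  1  1  1  2  2  2  2  2  2
 C  0  1  1  2  2  2  3  3  3  3  3
 G  0  1  1  2  2  2  3  3  3  4  4
 A  0  1  2  2  2  3  3  4  4  4  5
 C  0  1  2  3  3  3  4  4  4  4  5
 G  0  1  2  3  3  3  4  4  4  5  5
 T  0  1  2  3  4  4  4  4  5  5  5
 A  0  1  2  3  4  5  5  5  5  5  6
 C  0  1  2  3  4  5  6  6  6  6  6
 A  0  1  2  3  4  5  6  7  7  7  7
 G  0  1  2  3  4  5  6  7  7  8  8
 G  0  1  2  3  4  5  6  7  7  8  8
 A  0  1  2  3  4  5  6  7  7  8  9
dp[14][10] = 9. One LCS (by backtracking along matches): CACTACAGA.

9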